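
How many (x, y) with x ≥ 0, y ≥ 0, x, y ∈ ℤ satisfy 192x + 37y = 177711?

gcd(192, 37) = 1  (192 = 5×37 + 7, 37 = 5×7 + 2, 7 = 3×2 + 1, 2 = 2×1).
Back-substituting, 192×(16) + 37×(-83) = 1.
Scale by 177711: one solution is (2843376, -14750013). Reduce x mod 37: (0, 4803).
General: x = 0 + 37t, y = 4803 - 192t.
x ≥ 0 ⇒ t ≥ 0; y ≥ 0 ⇒ t ≤ 25. So t ∈ [0, 25]: 26 solutions.

26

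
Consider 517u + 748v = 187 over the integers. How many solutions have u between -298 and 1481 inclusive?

27

gcd(748, 517):
  748 = 1*517 + 231
  517 = 2*231 + 55
  231 = 4*55 + 11
  55 = 5*11
so gcd(748, 517) = 11.
Back-substitute for Bézout coefficients:
  11 = 231 - 4*55
  ... = 517*(-13) + 748*(9)
Scale by 17: particular solution (-221, 153); reduce u mod 68: (51, -35).
General solution: u = 51 + 68t, v = -35 - 47t for integer t.
-298 ≤ 51 + 68t ≤ 1481 gives t ∈ [-5, 21], which is 27 values.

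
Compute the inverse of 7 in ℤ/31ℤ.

gcd(31, 7) = 1  (31 = 4*7 + 3, 7 = 2*3 + 1, 3 = 3*1).
Back-substituting, 7*(9) + 31*(-2) = 1.
So 7*9 ≡ 1 (mod 31), and 9 mod 31 = 9.

9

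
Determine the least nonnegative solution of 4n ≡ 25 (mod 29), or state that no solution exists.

28

gcd(29, 4) = 1.
1 divides 25, so solutions exist.
By Bézout, 4×(-7) + 29×(1) = 1.
So 4×(-7) ≡ 1 (mod 29); multiply by 25: n ≡ -175 (mod 29).
Smallest nonnegative: n = -175 mod 29 = 28.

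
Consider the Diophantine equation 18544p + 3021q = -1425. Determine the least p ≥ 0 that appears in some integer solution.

gcd(18544, 3021):
  18544 = 6*3021 + 418
  3021 = 7*418 + 95
  418 = 4*95 + 38
  95 = 2*38 + 19
  38 = 2*19
so gcd(18544, 3021) = 19.
19 divides -1425, so solutions exist.
Back-substitute for Bézout coefficients:
  19 = 95 - 2*38
  ... = 18544*(-65) + 3021*(399)
Scale by -1425/19 = -75: (p₀, q₀) = (4875, -29925).
General solution: p = 4875 + 159t, q = -29925 - 976t for integer t.
p ≥ 0: smallest is 4875 mod 159 = 105 (at t = -30), with q = -645.

105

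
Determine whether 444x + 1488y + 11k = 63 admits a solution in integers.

yes

gcd(1488, 444) = 12  (1488 = 3*444 + 156, 444 = 2*156 + 132, 156 = 1*132 + 24, 132 = 5*24 + 12, 24 = 2*12).
gcd(12, 11) = 1.
1 divides 63, so integer solutions exist.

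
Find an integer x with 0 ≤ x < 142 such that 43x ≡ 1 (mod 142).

gcd(142, 43) = 1.
By Bézout, 43·(-33) + 142·(10) = 1.
So 43·-33 ≡ 1 (mod 142), and -33 mod 142 = 109.

109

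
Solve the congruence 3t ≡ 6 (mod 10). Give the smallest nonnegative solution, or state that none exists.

gcd(10, 3) = 1  (10 = 3·3 + 1, 3 = 3·1).
1 divides 6, so solutions exist.
Back-substituting, 3·(-3) + 10·(1) = 1.
So 3·(-3) ≡ 1 (mod 10); multiply by 6: t ≡ -18 (mod 10).
Smallest nonnegative: t = -18 mod 10 = 2.

2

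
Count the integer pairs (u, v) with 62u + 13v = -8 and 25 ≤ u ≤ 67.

3

gcd(62, 13) = 1  (62 = 4*13 + 10, 13 = 1*10 + 3, 10 = 3*3 + 1, 3 = 3*1).
Back-substituting, 62*(4) + 13*(-19) = 1.
Scale by -8: particular solution (-32, 152); reduce u mod 13: (7, -34).
General solution: u = 7 + 13t, v = -34 - 62t for integer t.
25 ≤ 7 + 13t ≤ 67 gives t ∈ [2, 4], which is 3 values.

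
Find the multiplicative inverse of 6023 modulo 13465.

gcd(13465, 6023):
  13465 = 2*6023 + 1419
  6023 = 4*1419 + 347
  1419 = 4*347 + 31
  347 = 11*31 + 6
  31 = 5*6 + 1
  6 = 6*1
so gcd(13465, 6023) = 1.
Back-substitute for Bézout coefficients:
  1 = 31 - 5*6
  ... = 6023*(-2173) + 13465*(972)
So 6023*-2173 ≡ 1 (mod 13465), and -2173 mod 13465 = 11292.

11292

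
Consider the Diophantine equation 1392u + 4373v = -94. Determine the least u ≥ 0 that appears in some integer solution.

gcd(4373, 1392) = 1.
1 divides -94, so solutions exist.
By Bézout, 1392×(2020) + 4373×(-643) = 1.
Scale by -94/1 = -94: (u₀, v₀) = (-189880, 60442).
General solution: u = -189880 + 4373t, v = 60442 - 1392t for integer t.
u ≥ 0: smallest is -189880 mod 4373 = 2532 (at t = 44), with v = -806.

2532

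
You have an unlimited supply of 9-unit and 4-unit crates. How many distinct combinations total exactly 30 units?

Need nonnegative integers with 9j + 4k = 30.
gcd(9, 4) = 1, and 9·(1) + 4·(-2) = 1.
So (j₀, k₀) = (30, -60); general j = 30 + 4t, k = -60 - 9t.
j ≥ 0 ⇒ t ≥ -7; k ≥ 0 ⇒ t ≤ -7. That's 1 value of t.

1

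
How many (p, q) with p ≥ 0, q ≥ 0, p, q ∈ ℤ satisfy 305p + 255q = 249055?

gcd(305, 255) = 5  (305 = 1*255 + 50, 255 = 5*50 + 5, 50 = 10*5).
Back-substituting, 305*(-5) + 255*(6) = 5.
Scale by 49811: one solution is (-249055, 298866). Reduce p mod 51: (29, 942).
General: p = 29 + 51t, q = 942 - 61t.
p ≥ 0 ⇒ t ≥ 0; q ≥ 0 ⇒ t ≤ 15. So t ∈ [0, 15]: 16 solutions.

16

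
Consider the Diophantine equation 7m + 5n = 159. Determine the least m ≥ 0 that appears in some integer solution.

2

gcd(7, 5):
  7 = 1·5 + 2
  5 = 2·2 + 1
  2 = 2·1
so gcd(7, 5) = 1.
1 divides 159, so solutions exist.
Back-substitute for Bézout coefficients:
  1 = 5 - 2·2
  ... = 7·(-2) + 5·(3)
Scale by 159/1 = 159: (m₀, n₀) = (-318, 477).
General solution: m = -318 + 5t, n = 477 - 7t for integer t.
m ≥ 0: smallest is -318 mod 5 = 2 (at t = 64), with n = 29.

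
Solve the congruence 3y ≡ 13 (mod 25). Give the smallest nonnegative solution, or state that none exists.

21

gcd(25, 3):
  25 = 8*3 + 1
  3 = 3*1
so gcd(25, 3) = 1.
1 divides 13, so solutions exist.
Back-substitute for Bézout coefficients:
  1 = 25 - 8*3
  ... = 3*(-8) + 25*(1)
So 3*(-8) ≡ 1 (mod 25); multiply by 13: y ≡ -104 (mod 25).
Smallest nonnegative: y = -104 mod 25 = 21.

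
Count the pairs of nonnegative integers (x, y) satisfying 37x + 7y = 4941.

19

gcd(37, 7) = 1  (37 = 5*7 + 2, 7 = 3*2 + 1, 2 = 2*1).
Back-substituting, 37*(-3) + 7*(16) = 1.
Scale by 4941: one solution is (-14823, 79056). Reduce x mod 7: (3, 690).
General: x = 3 + 7t, y = 690 - 37t.
x ≥ 0 ⇒ t ≥ 0; y ≥ 0 ⇒ t ≤ 18. So t ∈ [0, 18]: 19 solutions.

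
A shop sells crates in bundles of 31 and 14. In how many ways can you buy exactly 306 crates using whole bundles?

1

Need nonnegative integers with 31j + 14k = 306.
gcd(31, 14) = 1, and 31·(5) + 14·(-11) = 1.
So (j₀, k₀) = (1530, -3366); general j = 1530 + 14t, k = -3366 - 31t.
j ≥ 0 ⇒ t ≥ -109; k ≥ 0 ⇒ t ≤ -109. That's 1 value of t.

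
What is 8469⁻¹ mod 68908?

gcd(68908, 8469) = 1  (68908 = 8×8469 + 1156, 8469 = 7×1156 + 377, 1156 = 3×377 + 25, 377 = 15×25 + 2, 25 = 12×2 + 1, 2 = 2×1).
Back-substituting, 8469×(-33083) + 68908×(4066) = 1.
So 8469×-33083 ≡ 1 (mod 68908), and -33083 mod 68908 = 35825.

35825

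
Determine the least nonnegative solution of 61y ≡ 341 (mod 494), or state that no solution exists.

gcd(494, 61) = 1.
1 divides 341, so solutions exist.
By Bézout, 61*(81) + 494*(-10) = 1.
So 61*(81) ≡ 1 (mod 494); multiply by 341: y ≡ 27621 (mod 494).
Smallest nonnegative: y = 27621 mod 494 = 451.

451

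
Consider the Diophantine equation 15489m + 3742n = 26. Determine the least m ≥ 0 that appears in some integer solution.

gcd(15489, 3742) = 1  (15489 = 4·3742 + 521, 3742 = 7·521 + 95, 521 = 5·95 + 46, 95 = 2·46 + 3, 46 = 15·3 + 1, 3 = 3·1).
1 divides 26, so solutions exist.
Back-substituting, 15489·(1221) + 3742·(-5054) = 1.
Scale by 26/1 = 26: (m₀, n₀) = (31746, -131404).
General solution: m = 31746 + 3742t, n = -131404 - 15489t for integer t.
m ≥ 0: smallest is 31746 mod 3742 = 1810 (at t = -8), with n = -7492.

1810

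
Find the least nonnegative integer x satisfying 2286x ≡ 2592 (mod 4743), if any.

gcd(4743, 2286) = 9  (4743 = 2·2286 + 171, 2286 = 13·171 + 63, 171 = 2·63 + 45, 63 = 1·45 + 18, 45 = 2·18 + 9, 18 = 2·9).
9 divides 2592, so solutions exist.
Back-substituting, 2286·(-222) + 4743·(107) = 9.
So 2286·(-222) ≡ 9 (mod 4743); multiply by 288: x ≡ -63936 (mod 527).
Smallest nonnegative: x = -63936 mod 527 = 358.

358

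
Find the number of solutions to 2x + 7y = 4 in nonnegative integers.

gcd(7, 2) = 1  (7 = 3*2 + 1, 2 = 2*1).
Back-substituting, 2*(-3) + 7*(1) = 1.
Scale by 4: one solution is (-12, 4). Reduce x mod 7: (2, 0).
General: x = 2 + 7t, y = 0 - 2t.
x ≥ 0 ⇒ t ≥ 0; y ≥ 0 ⇒ t ≤ 0. So t ∈ [0, 0]: 1 solution.

1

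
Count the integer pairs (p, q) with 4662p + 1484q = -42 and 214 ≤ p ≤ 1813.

gcd(4662, 1484) = 14  (4662 = 3×1484 + 210, 1484 = 7×210 + 14, 210 = 15×14).
Back-substituting, 4662×(-7) + 1484×(22) = 14.
Scale by -3: particular solution (21, -66); reduce p mod 106: (21, -66).
General solution: p = 21 + 106t, q = -66 - 333t for integer t.
214 ≤ 21 + 106t ≤ 1813 gives t ∈ [2, 16], which is 15 values.

15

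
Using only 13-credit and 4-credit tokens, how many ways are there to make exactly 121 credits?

Need nonnegative integers with 13j + 4k = 121.
gcd(13, 4) = 1, and 13·(1) + 4·(-3) = 1.
So (j₀, k₀) = (121, -363); general j = 121 + 4t, k = -363 - 13t.
j ≥ 0 ⇒ t ≥ -30; k ≥ 0 ⇒ t ≤ -28. That's 3 values of t.

3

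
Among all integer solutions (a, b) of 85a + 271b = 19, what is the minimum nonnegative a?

115

gcd(271, 85):
  271 = 3*85 + 16
  85 = 5*16 + 5
  16 = 3*5 + 1
  5 = 5*1
so gcd(271, 85) = 1.
1 divides 19, so solutions exist.
Back-substitute for Bézout coefficients:
  1 = 16 - 3*5
  ... = 85*(-51) + 271*(16)
Scale by 19/1 = 19: (a₀, b₀) = (-969, 304).
General solution: a = -969 + 271t, b = 304 - 85t for integer t.
a ≥ 0: smallest is -969 mod 271 = 115 (at t = 4), with b = -36.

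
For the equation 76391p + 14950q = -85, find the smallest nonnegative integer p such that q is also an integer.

gcd(76391, 14950) = 1.
1 divides -85, so solutions exist.
By Bézout, 76391*(-1239) + 14950*(6331) = 1.
Scale by -85/1 = -85: (p₀, q₀) = (105315, -538135).
General solution: p = 105315 + 14950t, q = -538135 - 76391t for integer t.
p ≥ 0: smallest is 105315 mod 14950 = 665 (at t = -7), with q = -3398.

665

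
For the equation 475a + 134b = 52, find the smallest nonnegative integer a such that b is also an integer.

98

gcd(475, 134):
  475 = 3×134 + 73
  134 = 1×73 + 61
  73 = 1×61 + 12
  61 = 5×12 + 1
  12 = 12×1
so gcd(475, 134) = 1.
1 divides 52, so solutions exist.
Back-substitute for Bézout coefficients:
  1 = 61 - 5×12
  ... = 475×(-11) + 134×(39)
Scale by 52/1 = 52: (a₀, b₀) = (-572, 2028).
General solution: a = -572 + 134t, b = 2028 - 475t for integer t.
a ≥ 0: smallest is -572 mod 134 = 98 (at t = 5), with b = -347.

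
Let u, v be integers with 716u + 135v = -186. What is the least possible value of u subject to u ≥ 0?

gcd(716, 135):
  716 = 5·135 + 41
  135 = 3·41 + 12
  41 = 3·12 + 5
  12 = 2·5 + 2
  5 = 2·2 + 1
  2 = 2·1
so gcd(716, 135) = 1.
1 divides -186, so solutions exist.
Back-substitute for Bézout coefficients:
  1 = 5 - 2·2
  ... = 716·(56) + 135·(-297)
Scale by -186/1 = -186: (u₀, v₀) = (-10416, 55242).
General solution: u = -10416 + 135t, v = 55242 - 716t for integer t.
u ≥ 0: smallest is -10416 mod 135 = 114 (at t = 78), with v = -606.

114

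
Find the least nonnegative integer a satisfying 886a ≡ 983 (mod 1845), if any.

gcd(1845, 886) = 1.
1 divides 983, so solutions exist.
By Bézout, 886×(556) + 1845×(-267) = 1.
So 886×(556) ≡ 1 (mod 1845); multiply by 983: a ≡ 546548 (mod 1845).
Smallest nonnegative: a = 546548 mod 1845 = 428.

428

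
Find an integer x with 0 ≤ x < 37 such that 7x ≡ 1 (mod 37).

gcd(37, 7):
  37 = 5·7 + 2
  7 = 3·2 + 1
  2 = 2·1
so gcd(37, 7) = 1.
Back-substitute for Bézout coefficients:
  1 = 7 - 3·2
  ... = 7·(16) + 37·(-3)
So 7·16 ≡ 1 (mod 37), and 16 mod 37 = 16.

16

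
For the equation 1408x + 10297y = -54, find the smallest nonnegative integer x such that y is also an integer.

gcd(10297, 1408) = 1  (10297 = 7×1408 + 441, 1408 = 3×441 + 85, 441 = 5×85 + 16, 85 = 5×16 + 5, 16 = 3×5 + 1, 5 = 5×1).
1 divides -54, so solutions exist.
Back-substituting, 1408×(-1938) + 10297×(265) = 1.
Scale by -54/1 = -54: (x₀, y₀) = (104652, -14310).
General solution: x = 104652 + 10297t, y = -14310 - 1408t for integer t.
x ≥ 0: smallest is 104652 mod 10297 = 1682 (at t = -10), with y = -230.

1682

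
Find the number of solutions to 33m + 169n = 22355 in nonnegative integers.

4

gcd(169, 33) = 1  (169 = 5*33 + 4, 33 = 8*4 + 1, 4 = 4*1).
Back-substituting, 33*(41) + 169*(-8) = 1.
Scale by 22355: one solution is (916555, -178840). Reduce m mod 169: (68, 119).
General: m = 68 + 169t, n = 119 - 33t.
m ≥ 0 ⇒ t ≥ 0; n ≥ 0 ⇒ t ≤ 3. So t ∈ [0, 3]: 4 solutions.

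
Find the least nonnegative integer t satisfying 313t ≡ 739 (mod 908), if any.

gcd(908, 313) = 1  (908 = 2*313 + 282, 313 = 1*282 + 31, 282 = 9*31 + 3, 31 = 10*3 + 1, 3 = 3*1).
1 divides 739, so solutions exist.
Back-substituting, 313*(293) + 908*(-101) = 1.
So 313*(293) ≡ 1 (mod 908); multiply by 739: t ≡ 216527 (mod 908).
Smallest nonnegative: t = 216527 mod 908 = 423.

423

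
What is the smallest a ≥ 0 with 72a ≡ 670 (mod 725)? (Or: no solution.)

gcd(725, 72):
  725 = 10·72 + 5
  72 = 14·5 + 2
  5 = 2·2 + 1
  2 = 2·1
so gcd(725, 72) = 1.
1 divides 670, so solutions exist.
Back-substitute for Bézout coefficients:
  1 = 5 - 2·2
  ... = 72·(-292) + 725·(29)
So 72·(-292) ≡ 1 (mod 725); multiply by 670: a ≡ -195640 (mod 725).
Smallest nonnegative: a = -195640 mod 725 = 110.

110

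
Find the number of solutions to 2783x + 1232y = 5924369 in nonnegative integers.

19

gcd(2783, 1232):
  2783 = 2*1232 + 319
  1232 = 3*319 + 275
  319 = 1*275 + 44
  275 = 6*44 + 11
  44 = 4*11
so gcd(2783, 1232) = 11.
Back-substitute for Bézout coefficients:
  11 = 275 - 6*44
  ... = 2783*(-27) + 1232*(61)
Scale by 538579: one solution is (-14541633, 32853319). Reduce x mod 112: (111, 4558).
General: x = 111 + 112t, y = 4558 - 253t.
x ≥ 0 ⇒ t ≥ 0; y ≥ 0 ⇒ t ≤ 18. So t ∈ [0, 18]: 19 solutions.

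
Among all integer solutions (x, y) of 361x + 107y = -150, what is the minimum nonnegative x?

gcd(361, 107) = 1.
1 divides -150, so solutions exist.
By Bézout, 361*(-8) + 107*(27) = 1.
Scale by -150/1 = -150: (x₀, y₀) = (1200, -4050).
General solution: x = 1200 + 107t, y = -4050 - 361t for integer t.
x ≥ 0: smallest is 1200 mod 107 = 23 (at t = -11), with y = -79.

23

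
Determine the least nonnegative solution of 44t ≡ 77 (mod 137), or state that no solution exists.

36

gcd(137, 44):
  137 = 3*44 + 5
  44 = 8*5 + 4
  5 = 1*4 + 1
  4 = 4*1
so gcd(137, 44) = 1.
1 divides 77, so solutions exist.
Back-substitute for Bézout coefficients:
  1 = 5 - 1*4
  ... = 44*(-28) + 137*(9)
So 44*(-28) ≡ 1 (mod 137); multiply by 77: t ≡ -2156 (mod 137).
Smallest nonnegative: t = -2156 mod 137 = 36.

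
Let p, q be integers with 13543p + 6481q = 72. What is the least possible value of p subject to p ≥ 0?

gcd(13543, 6481):
  13543 = 2×6481 + 581
  6481 = 11×581 + 90
  581 = 6×90 + 41
  90 = 2×41 + 8
  41 = 5×8 + 1
  8 = 8×1
so gcd(13543, 6481) = 1.
1 divides 72, so solutions exist.
Back-substitute for Bézout coefficients:
  1 = 41 - 5×8
  ... = 13543×(792) + 6481×(-1655)
Scale by 72/1 = 72: (p₀, q₀) = (57024, -119160).
General solution: p = 57024 + 6481t, q = -119160 - 13543t for integer t.
p ≥ 0: smallest is 57024 mod 6481 = 5176 (at t = -8), with q = -10816.

5176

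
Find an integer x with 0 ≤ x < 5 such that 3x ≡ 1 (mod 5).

gcd(5, 3) = 1  (5 = 1×3 + 2, 3 = 1×2 + 1, 2 = 2×1).
Back-substituting, 3×(2) + 5×(-1) = 1.
So 3×2 ≡ 1 (mod 5), and 2 mod 5 = 2.

2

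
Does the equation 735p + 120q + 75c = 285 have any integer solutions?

gcd(735, 120) = 15  (735 = 6*120 + 15, 120 = 8*15).
gcd(15, 75) = 15.
15 divides 285, so integer solutions exist.

yes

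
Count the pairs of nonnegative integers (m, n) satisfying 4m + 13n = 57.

gcd(13, 4):
  13 = 3×4 + 1
  4 = 4×1
so gcd(13, 4) = 1.
Back-substitute for Bézout coefficients:
  1 = 13 - 3×4
  ... = 4×(-3) + 13×(1)
Scale by 57: one solution is (-171, 57). Reduce m mod 13: (11, 1).
General: m = 11 + 13t, n = 1 - 4t.
m ≥ 0 ⇒ t ≥ 0; n ≥ 0 ⇒ t ≤ 0. So t ∈ [0, 0]: 1 solution.

1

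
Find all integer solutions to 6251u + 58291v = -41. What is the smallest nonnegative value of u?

gcd(58291, 6251):
  58291 = 9*6251 + 2032
  6251 = 3*2032 + 155
  2032 = 13*155 + 17
  155 = 9*17 + 2
  17 = 8*2 + 1
  2 = 2*1
so gcd(58291, 6251) = 1.
1 divides -41, so solutions exist.
Back-substitute for Bézout coefficients:
  1 = 17 - 8*2
  ... = 6251*(-27453) + 58291*(2944)
Scale by -41/1 = -41: (u₀, v₀) = (1125573, -120704).
General solution: u = 1125573 + 58291t, v = -120704 - 6251t for integer t.
u ≥ 0: smallest is 1125573 mod 58291 = 18044 (at t = -19), with v = -1935.

18044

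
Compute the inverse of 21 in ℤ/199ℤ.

19

gcd(199, 21) = 1  (199 = 9×21 + 10, 21 = 2×10 + 1, 10 = 10×1).
Back-substituting, 21×(19) + 199×(-2) = 1.
So 21×19 ≡ 1 (mod 199), and 19 mod 199 = 19.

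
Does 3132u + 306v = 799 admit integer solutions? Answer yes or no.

gcd(3132, 306):
  3132 = 10*306 + 72
  306 = 4*72 + 18
  72 = 4*18
so gcd(3132, 306) = 18.
18 does not divide 799 (remainder 7), so no integer solutions.

no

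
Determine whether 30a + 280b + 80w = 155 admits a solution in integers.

gcd(280, 30) = 10.
gcd(10, 80) = 10.
10 does not divide 155 (remainder 5), so no integer solutions.

no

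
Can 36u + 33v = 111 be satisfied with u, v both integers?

gcd(36, 33):
  36 = 1*33 + 3
  33 = 11*3
so gcd(36, 33) = 3.
3 divides 111, so integer solutions exist.

yes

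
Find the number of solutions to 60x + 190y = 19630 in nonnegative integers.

18

gcd(190, 60):
  190 = 3·60 + 10
  60 = 6·10
so gcd(190, 60) = 10.
Back-substitute for Bézout coefficients:
  10 = 190 - 3·60
  ... = 60·(-3) + 190·(1)
Scale by 1963: one solution is (-5889, 1963). Reduce x mod 19: (1, 103).
General: x = 1 + 19t, y = 103 - 6t.
x ≥ 0 ⇒ t ≥ 0; y ≥ 0 ⇒ t ≤ 17. So t ∈ [0, 17]: 18 solutions.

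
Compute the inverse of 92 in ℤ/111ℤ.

gcd(111, 92) = 1  (111 = 1×92 + 19, 92 = 4×19 + 16, 19 = 1×16 + 3, 16 = 5×3 + 1, 3 = 3×1).
Back-substituting, 92×(35) + 111×(-29) = 1.
So 92×35 ≡ 1 (mod 111), and 35 mod 111 = 35.

35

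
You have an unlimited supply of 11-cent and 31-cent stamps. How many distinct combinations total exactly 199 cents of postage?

Need nonnegative integers with 11j + 31k = 199.
gcd(11, 31) = 1, and 11·(-14) + 31·(5) = 1.
So (j₀, k₀) = (-2786, 995); general j = -2786 + 31t, k = 995 - 11t.
j ≥ 0 ⇒ t ≥ 90; k ≥ 0 ⇒ t ≤ 90. That's 1 value of t.

1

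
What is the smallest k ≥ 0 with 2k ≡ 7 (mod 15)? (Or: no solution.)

11

gcd(15, 2) = 1.
1 divides 7, so solutions exist.
By Bézout, 2×(-7) + 15×(1) = 1.
So 2×(-7) ≡ 1 (mod 15); multiply by 7: k ≡ -49 (mod 15).
Smallest nonnegative: k = -49 mod 15 = 11.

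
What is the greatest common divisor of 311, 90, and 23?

gcd(311, 90) = 1  (311 = 3*90 + 41, 90 = 2*41 + 8, 41 = 5*8 + 1, 8 = 8*1).
gcd(1, 23) = 1.

1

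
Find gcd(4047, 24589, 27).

1

gcd(24589, 4047) = 1.
gcd(1, 27) = 1.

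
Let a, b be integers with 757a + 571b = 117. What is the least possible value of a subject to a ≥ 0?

544

gcd(757, 571) = 1.
1 divides 117, so solutions exist.
By Bézout, 757×(-132) + 571×(175) = 1.
Scale by 117/1 = 117: (a₀, b₀) = (-15444, 20475).
General solution: a = -15444 + 571t, b = 20475 - 757t for integer t.
a ≥ 0: smallest is -15444 mod 571 = 544 (at t = 28), with b = -721.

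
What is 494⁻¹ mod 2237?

gcd(2237, 494) = 1.
By Bézout, 494*(-240) + 2237*(53) = 1.
So 494*-240 ≡ 1 (mod 2237), and -240 mod 2237 = 1997.

1997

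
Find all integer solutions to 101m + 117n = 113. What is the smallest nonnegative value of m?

88

gcd(117, 101) = 1  (117 = 1*101 + 16, 101 = 6*16 + 5, 16 = 3*5 + 1, 5 = 5*1).
1 divides 113, so solutions exist.
Back-substituting, 101*(-22) + 117*(19) = 1.
Scale by 113/1 = 113: (m₀, n₀) = (-2486, 2147).
General solution: m = -2486 + 117t, n = 2147 - 101t for integer t.
m ≥ 0: smallest is -2486 mod 117 = 88 (at t = 22), with n = -75.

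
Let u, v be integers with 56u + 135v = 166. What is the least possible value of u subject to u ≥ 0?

56

gcd(135, 56):
  135 = 2·56 + 23
  56 = 2·23 + 10
  23 = 2·10 + 3
  10 = 3·3 + 1
  3 = 3·1
so gcd(135, 56) = 1.
1 divides 166, so solutions exist.
Back-substitute for Bézout coefficients:
  1 = 10 - 3·3
  ... = 56·(41) + 135·(-17)
Scale by 166/1 = 166: (u₀, v₀) = (6806, -2822).
General solution: u = 6806 + 135t, v = -2822 - 56t for integer t.
u ≥ 0: smallest is 6806 mod 135 = 56 (at t = -50), with v = -22.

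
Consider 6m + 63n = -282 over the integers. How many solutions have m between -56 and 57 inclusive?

5

gcd(63, 6) = 3  (63 = 10·6 + 3, 6 = 2·3).
Back-substituting, 6·(-10) + 63·(1) = 3.
Scale by -94: particular solution (940, -94); reduce m mod 21: (16, -6).
General solution: m = 16 + 21t, n = -6 - 2t for integer t.
-56 ≤ 16 + 21t ≤ 57 gives t ∈ [-3, 1], which is 5 values.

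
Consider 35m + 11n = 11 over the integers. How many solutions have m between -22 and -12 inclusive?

1

gcd(35, 11):
  35 = 3×11 + 2
  11 = 5×2 + 1
  2 = 2×1
so gcd(35, 11) = 1.
Back-substitute for Bézout coefficients:
  1 = 11 - 5×2
  ... = 35×(-5) + 11×(16)
Scale by 11: particular solution (-55, 176); reduce m mod 11: (0, 1).
General solution: m = 0 + 11t, n = 1 - 35t for integer t.
-22 ≤ 0 + 11t ≤ -12 gives t ∈ [-2, -2], which is 1 value.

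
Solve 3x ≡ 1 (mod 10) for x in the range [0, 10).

7

gcd(10, 3) = 1.
By Bézout, 3·(-3) + 10·(1) = 1.
So 3·-3 ≡ 1 (mod 10), and -3 mod 10 = 7.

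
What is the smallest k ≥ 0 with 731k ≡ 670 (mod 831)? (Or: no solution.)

575

gcd(831, 731) = 1.
1 divides 670, so solutions exist.
By Bézout, 731×(-241) + 831×(212) = 1.
So 731×(-241) ≡ 1 (mod 831); multiply by 670: k ≡ -161470 (mod 831).
Smallest nonnegative: k = -161470 mod 831 = 575.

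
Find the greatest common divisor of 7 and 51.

gcd(51, 7) = 1  (51 = 7*7 + 2, 7 = 3*2 + 1, 2 = 2*1).

1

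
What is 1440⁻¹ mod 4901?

gcd(4901, 1440):
  4901 = 3×1440 + 581
  1440 = 2×581 + 278
  581 = 2×278 + 25
  278 = 11×25 + 3
  25 = 8×3 + 1
  3 = 3×1
so gcd(4901, 1440) = 1.
Back-substitute for Bézout coefficients:
  1 = 25 - 8×3
  ... = 1440×(-1569) + 4901×(461)
So 1440×-1569 ≡ 1 (mod 4901), and -1569 mod 4901 = 3332.

3332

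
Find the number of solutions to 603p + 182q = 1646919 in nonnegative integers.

gcd(603, 182) = 1.
By Bézout, 603*(-83) + 182*(275) = 1.
One solution: (99, 8721).
General: p = 99 + 182t, q = 8721 - 603t.
p ≥ 0 ⇒ t ≥ 0; q ≥ 0 ⇒ t ≤ 14. So t ∈ [0, 14]: 15 solutions.

15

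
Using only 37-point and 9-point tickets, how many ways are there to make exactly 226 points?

1

Need nonnegative integers with 37j + 9k = 226.
gcd(37, 9) = 1, and 37·(1) + 9·(-4) = 1.
So (j₀, k₀) = (226, -904); general j = 226 + 9t, k = -904 - 37t.
j ≥ 0 ⇒ t ≥ -25; k ≥ 0 ⇒ t ≤ -25. That's 1 value of t.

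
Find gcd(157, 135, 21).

gcd(157, 135) = 1  (157 = 1*135 + 22, 135 = 6*22 + 3, 22 = 7*3 + 1, 3 = 3*1).
gcd(1, 21) = 1.

1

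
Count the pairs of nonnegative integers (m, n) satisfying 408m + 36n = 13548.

gcd(408, 36) = 12.
By Bézout, 408×(1) + 36×(-11) = 12.
One solution: (1, 365).
General: m = 1 + 3t, n = 365 - 34t.
m ≥ 0 ⇒ t ≥ 0; n ≥ 0 ⇒ t ≤ 10. So t ∈ [0, 10]: 11 solutions.

11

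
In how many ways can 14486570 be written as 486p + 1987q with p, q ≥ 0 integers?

15

gcd(1987, 486):
  1987 = 4×486 + 43
  486 = 11×43 + 13
  43 = 3×13 + 4
  13 = 3×4 + 1
  4 = 4×1
so gcd(1987, 486) = 1.
Back-substitute for Bézout coefficients:
  1 = 13 - 3×4
  ... = 486×(462) + 1987×(-113)
Scale by 14486570: one solution is (6692795340, -1636982410). Reduce p mod 1987: (1123, 7016).
General: p = 1123 + 1987t, q = 7016 - 486t.
p ≥ 0 ⇒ t ≥ 0; q ≥ 0 ⇒ t ≤ 14. So t ∈ [0, 14]: 15 solutions.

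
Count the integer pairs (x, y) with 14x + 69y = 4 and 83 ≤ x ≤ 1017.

14

gcd(69, 14):
  69 = 4*14 + 13
  14 = 1*13 + 1
  13 = 13*1
so gcd(69, 14) = 1.
Back-substitute for Bézout coefficients:
  1 = 14 - 1*13
  ... = 14*(5) + 69*(-1)
Scale by 4: particular solution (20, -4); reduce x mod 69: (20, -4).
General solution: x = 20 + 69t, y = -4 - 14t for integer t.
83 ≤ 20 + 69t ≤ 1017 gives t ∈ [1, 14], which is 14 values.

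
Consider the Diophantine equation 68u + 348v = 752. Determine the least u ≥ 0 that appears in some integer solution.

gcd(348, 68):
  348 = 5×68 + 8
  68 = 8×8 + 4
  8 = 2×4
so gcd(348, 68) = 4.
4 divides 752, so solutions exist.
Back-substitute for Bézout coefficients:
  4 = 68 - 8×8
  ... = 68×(41) + 348×(-8)
Scale by 752/4 = 188: (u₀, v₀) = (7708, -1504).
General solution: u = 7708 + 87t, v = -1504 - 17t for integer t.
u ≥ 0: smallest is 7708 mod 87 = 52 (at t = -88), with v = -8.

52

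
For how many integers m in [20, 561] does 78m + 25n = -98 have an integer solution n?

22

gcd(78, 25):
  78 = 3×25 + 3
  25 = 8×3 + 1
  3 = 3×1
so gcd(78, 25) = 1.
Back-substitute for Bézout coefficients:
  1 = 25 - 8×3
  ... = 78×(-8) + 25×(25)
Scale by -98: particular solution (784, -2450); reduce m mod 25: (9, -32).
General solution: m = 9 + 25t, n = -32 - 78t for integer t.
20 ≤ 9 + 25t ≤ 561 gives t ∈ [1, 22], which is 22 values.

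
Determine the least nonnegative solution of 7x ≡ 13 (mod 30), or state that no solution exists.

19

gcd(30, 7):
  30 = 4×7 + 2
  7 = 3×2 + 1
  2 = 2×1
so gcd(30, 7) = 1.
1 divides 13, so solutions exist.
Back-substitute for Bézout coefficients:
  1 = 7 - 3×2
  ... = 7×(13) + 30×(-3)
So 7×(13) ≡ 1 (mod 30); multiply by 13: x ≡ 169 (mod 30).
Smallest nonnegative: x = 169 mod 30 = 19.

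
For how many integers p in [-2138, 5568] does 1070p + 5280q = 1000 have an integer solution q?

gcd(5280, 1070) = 10.
By Bézout, 1070×(227) + 5280×(-46) = 10.
Particular solution: (524, -106).
General solution: p = 524 + 528t, q = -106 - 107t for integer t.
-2138 ≤ 524 + 528t ≤ 5568 gives t ∈ [-5, 9], which is 15 values.

15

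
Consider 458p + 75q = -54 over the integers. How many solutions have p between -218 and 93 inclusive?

gcd(458, 75) = 1.
By Bézout, 458×(-28) + 75×(171) = 1.
Particular solution: (12, -74).
General solution: p = 12 + 75t, q = -74 - 458t for integer t.
-218 ≤ 12 + 75t ≤ 93 gives t ∈ [-3, 1], which is 5 values.

5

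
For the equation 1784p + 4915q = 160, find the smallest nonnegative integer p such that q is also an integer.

gcd(4915, 1784):
  4915 = 2×1784 + 1347
  1784 = 1×1347 + 437
  1347 = 3×437 + 36
  437 = 12×36 + 5
  36 = 7×5 + 1
  5 = 5×1
so gcd(4915, 1784) = 1.
1 divides 160, so solutions exist.
Back-substitute for Bézout coefficients:
  1 = 36 - 7×5
  ... = 1784×(-956) + 4915×(347)
Scale by 160/1 = 160: (p₀, q₀) = (-152960, 55520).
General solution: p = -152960 + 4915t, q = 55520 - 1784t for integer t.
p ≥ 0: smallest is -152960 mod 4915 = 4320 (at t = 32), with q = -1568.

4320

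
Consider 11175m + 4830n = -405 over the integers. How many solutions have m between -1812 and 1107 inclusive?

gcd(11175, 4830) = 15.
By Bézout, 11175×(-51) + 4830×(118) = 15.
Particular solution: (89, -206).
General solution: m = 89 + 322t, n = -206 - 745t for integer t.
-1812 ≤ 89 + 322t ≤ 1107 gives t ∈ [-5, 3], which is 9 values.

9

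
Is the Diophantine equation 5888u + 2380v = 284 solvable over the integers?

gcd(5888, 2380) = 4.
4 divides 284, so integer solutions exist.

yes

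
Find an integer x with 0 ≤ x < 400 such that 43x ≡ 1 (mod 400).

307

gcd(400, 43) = 1.
By Bézout, 43*(-93) + 400*(10) = 1.
So 43*-93 ≡ 1 (mod 400), and -93 mod 400 = 307.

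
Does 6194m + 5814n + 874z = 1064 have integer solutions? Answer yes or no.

gcd(6194, 5814) = 38.
gcd(38, 874) = 38.
38 divides 1064, so integer solutions exist.

yes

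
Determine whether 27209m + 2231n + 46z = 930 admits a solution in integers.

gcd(27209, 2231) = 23  (27209 = 12·2231 + 437, 2231 = 5·437 + 46, 437 = 9·46 + 23, 46 = 2·23).
gcd(23, 46) = 23.
23 does not divide 930 (remainder 10), so no integer solutions.

no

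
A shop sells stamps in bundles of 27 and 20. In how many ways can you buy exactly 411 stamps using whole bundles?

Need nonnegative integers with 27j + 20k = 411.
gcd(27, 20) = 1, and 27·(3) + 20·(-4) = 1.
So (j₀, k₀) = (1233, -1644); general j = 1233 + 20t, k = -1644 - 27t.
j ≥ 0 ⇒ t ≥ -61; k ≥ 0 ⇒ t ≤ -61. That's 1 value of t.

1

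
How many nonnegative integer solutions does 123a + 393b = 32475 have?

2

gcd(393, 123):
  393 = 3*123 + 24
  123 = 5*24 + 3
  24 = 8*3
so gcd(393, 123) = 3.
Back-substitute for Bézout coefficients:
  3 = 123 - 5*24
  ... = 123*(16) + 393*(-5)
Scale by 10825: one solution is (173200, -54125). Reduce a mod 131: (18, 77).
General: a = 18 + 131t, b = 77 - 41t.
a ≥ 0 ⇒ t ≥ 0; b ≥ 0 ⇒ t ≤ 1. So t ∈ [0, 1]: 2 solutions.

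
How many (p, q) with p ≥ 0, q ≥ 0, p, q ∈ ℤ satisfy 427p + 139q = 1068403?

18

gcd(427, 139) = 1  (427 = 3*139 + 10, 139 = 13*10 + 9, 10 = 1*9 + 1, 9 = 9*1).
Back-substituting, 427*(14) + 139*(-43) = 1.
Scale by 1068403: one solution is (14957642, -45941329). Reduce p mod 139: (130, 7287).
General: p = 130 + 139t, q = 7287 - 427t.
p ≥ 0 ⇒ t ≥ 0; q ≥ 0 ⇒ t ≤ 17. So t ∈ [0, 17]: 18 solutions.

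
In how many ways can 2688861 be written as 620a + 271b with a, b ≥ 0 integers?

gcd(620, 271):
  620 = 2·271 + 78
  271 = 3·78 + 37
  78 = 2·37 + 4
  37 = 9·4 + 1
  4 = 4·1
so gcd(620, 271) = 1.
Back-substitute for Bézout coefficients:
  1 = 37 - 9·4
  ... = 620·(-66) + 271·(151)
Scale by 2688861: one solution is (-177464826, 406018011). Reduce a mod 271: (66, 9771).
General: a = 66 + 271t, b = 9771 - 620t.
a ≥ 0 ⇒ t ≥ 0; b ≥ 0 ⇒ t ≤ 15. So t ∈ [0, 15]: 16 solutions.

16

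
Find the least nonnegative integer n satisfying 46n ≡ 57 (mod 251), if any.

gcd(251, 46):
  251 = 5×46 + 21
  46 = 2×21 + 4
  21 = 5×4 + 1
  4 = 4×1
so gcd(251, 46) = 1.
1 divides 57, so solutions exist.
Back-substitute for Bézout coefficients:
  1 = 21 - 5×4
  ... = 46×(-60) + 251×(11)
So 46×(-60) ≡ 1 (mod 251); multiply by 57: n ≡ -3420 (mod 251).
Smallest nonnegative: n = -3420 mod 251 = 94.

94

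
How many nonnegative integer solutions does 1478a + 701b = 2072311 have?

gcd(1478, 701) = 1.
By Bézout, 1478×(-83) + 701×(175) = 1.
One solution: (454, 1999).
General: a = 454 + 701t, b = 1999 - 1478t.
a ≥ 0 ⇒ t ≥ 0; b ≥ 0 ⇒ t ≤ 1. So t ∈ [0, 1]: 2 solutions.

2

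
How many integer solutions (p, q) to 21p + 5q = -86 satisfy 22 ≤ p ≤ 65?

9

gcd(21, 5):
  21 = 4*5 + 1
  5 = 5*1
so gcd(21, 5) = 1.
Back-substitute for Bézout coefficients:
  1 = 21 - 4*5
  ... = 21*(1) + 5*(-4)
Scale by -86: particular solution (-86, 344); reduce p mod 5: (4, -34).
General solution: p = 4 + 5t, q = -34 - 21t for integer t.
22 ≤ 4 + 5t ≤ 65 gives t ∈ [4, 12], which is 9 values.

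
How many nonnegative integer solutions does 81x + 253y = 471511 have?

gcd(253, 81):
  253 = 3*81 + 10
  81 = 8*10 + 1
  10 = 10*1
so gcd(253, 81) = 1.
Back-substitute for Bézout coefficients:
  1 = 81 - 8*10
  ... = 81*(25) + 253*(-8)
Scale by 471511: one solution is (11787775, -3772088). Reduce x mod 253: (252, 1783).
General: x = 252 + 253t, y = 1783 - 81t.
x ≥ 0 ⇒ t ≥ 0; y ≥ 0 ⇒ t ≤ 22. So t ∈ [0, 22]: 23 solutions.

23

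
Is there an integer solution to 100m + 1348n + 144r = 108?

yes

gcd(1348, 100) = 4.
gcd(4, 144) = 4.
4 divides 108, so integer solutions exist.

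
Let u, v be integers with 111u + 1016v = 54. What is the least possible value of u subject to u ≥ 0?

gcd(1016, 111):
  1016 = 9*111 + 17
  111 = 6*17 + 9
  17 = 1*9 + 8
  9 = 1*8 + 1
  8 = 8*1
so gcd(1016, 111) = 1.
1 divides 54, so solutions exist.
Back-substitute for Bézout coefficients:
  1 = 9 - 1*8
  ... = 111*(119) + 1016*(-13)
Scale by 54/1 = 54: (u₀, v₀) = (6426, -702).
General solution: u = 6426 + 1016t, v = -702 - 111t for integer t.
u ≥ 0: smallest is 6426 mod 1016 = 330 (at t = -6), with v = -36.

330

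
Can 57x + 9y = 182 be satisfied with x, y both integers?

gcd(57, 9):
  57 = 6*9 + 3
  9 = 3*3
so gcd(57, 9) = 3.
3 does not divide 182 (remainder 2), so no integer solutions.

no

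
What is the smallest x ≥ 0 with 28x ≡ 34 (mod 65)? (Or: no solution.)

43

gcd(65, 28) = 1.
1 divides 34, so solutions exist.
By Bézout, 28*(7) + 65*(-3) = 1.
So 28*(7) ≡ 1 (mod 65); multiply by 34: x ≡ 238 (mod 65).
Smallest nonnegative: x = 238 mod 65 = 43.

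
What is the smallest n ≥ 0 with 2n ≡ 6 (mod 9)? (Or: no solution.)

3

gcd(9, 2):
  9 = 4×2 + 1
  2 = 2×1
so gcd(9, 2) = 1.
1 divides 6, so solutions exist.
Back-substitute for Bézout coefficients:
  1 = 9 - 4×2
  ... = 2×(-4) + 9×(1)
So 2×(-4) ≡ 1 (mod 9); multiply by 6: n ≡ -24 (mod 9).
Smallest nonnegative: n = -24 mod 9 = 3.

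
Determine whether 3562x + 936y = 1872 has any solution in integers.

gcd(3562, 936):
  3562 = 3·936 + 754
  936 = 1·754 + 182
  754 = 4·182 + 26
  182 = 7·26
so gcd(3562, 936) = 26.
26 divides 1872, so integer solutions exist.

yes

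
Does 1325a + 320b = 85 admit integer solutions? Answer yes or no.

yes

gcd(1325, 320) = 5.
5 divides 85, so integer solutions exist.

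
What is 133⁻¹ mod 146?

101

gcd(146, 133) = 1  (146 = 1*133 + 13, 133 = 10*13 + 3, 13 = 4*3 + 1, 3 = 3*1).
Back-substituting, 133*(-45) + 146*(41) = 1.
So 133*-45 ≡ 1 (mod 146), and -45 mod 146 = 101.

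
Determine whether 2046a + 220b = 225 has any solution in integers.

gcd(2046, 220) = 22  (2046 = 9*220 + 66, 220 = 3*66 + 22, 66 = 3*22).
22 does not divide 225 (remainder 5), so no integer solutions.

no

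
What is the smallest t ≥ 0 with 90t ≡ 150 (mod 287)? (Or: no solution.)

193

gcd(287, 90) = 1.
1 divides 150, so solutions exist.
By Bézout, 90*(118) + 287*(-37) = 1.
So 90*(118) ≡ 1 (mod 287); multiply by 150: t ≡ 17700 (mod 287).
Smallest nonnegative: t = 17700 mod 287 = 193.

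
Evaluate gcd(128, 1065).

gcd(1065, 128):
  1065 = 8×128 + 41
  128 = 3×41 + 5
  41 = 8×5 + 1
  5 = 5×1
so gcd(1065, 128) = 1.

1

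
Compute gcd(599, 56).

gcd(599, 56) = 1  (599 = 10×56 + 39, 56 = 1×39 + 17, 39 = 2×17 + 5, 17 = 3×5 + 2, 5 = 2×2 + 1, 2 = 2×1).

1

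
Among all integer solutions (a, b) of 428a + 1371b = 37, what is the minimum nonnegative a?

503

gcd(1371, 428) = 1  (1371 = 3·428 + 87, 428 = 4·87 + 80, 87 = 1·80 + 7, 80 = 11·7 + 3, 7 = 2·3 + 1, 3 = 3·1).
1 divides 37, so solutions exist.
Back-substituting, 428·(-394) + 1371·(123) = 1.
Scale by 37/1 = 37: (a₀, b₀) = (-14578, 4551).
General solution: a = -14578 + 1371t, b = 4551 - 428t for integer t.
a ≥ 0: smallest is -14578 mod 1371 = 503 (at t = 11), with b = -157.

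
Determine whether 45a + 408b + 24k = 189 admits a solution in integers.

yes

gcd(408, 45) = 3  (408 = 9*45 + 3, 45 = 15*3).
gcd(3, 24) = 3.
3 divides 189, so integer solutions exist.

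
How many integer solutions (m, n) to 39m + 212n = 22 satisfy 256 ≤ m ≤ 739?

gcd(212, 39) = 1.
By Bézout, 39×(87) + 212×(-16) = 1.
Particular solution: (6, -1).
General solution: m = 6 + 212t, n = -1 - 39t for integer t.
256 ≤ 6 + 212t ≤ 739 gives t ∈ [2, 3], which is 2 values.

2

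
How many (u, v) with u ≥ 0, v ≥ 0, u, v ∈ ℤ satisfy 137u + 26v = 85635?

24

gcd(137, 26):
  137 = 5*26 + 7
  26 = 3*7 + 5
  7 = 1*5 + 2
  5 = 2*2 + 1
  2 = 2*1
so gcd(137, 26) = 1.
Back-substitute for Bézout coefficients:
  1 = 5 - 2*2
  ... = 137*(-11) + 26*(58)
Scale by 85635: one solution is (-941985, 4966830). Reduce u mod 26: (21, 3183).
General: u = 21 + 26t, v = 3183 - 137t.
u ≥ 0 ⇒ t ≥ 0; v ≥ 0 ⇒ t ≤ 23. So t ∈ [0, 23]: 24 solutions.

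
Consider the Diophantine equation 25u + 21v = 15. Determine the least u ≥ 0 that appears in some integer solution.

gcd(25, 21):
  25 = 1·21 + 4
  21 = 5·4 + 1
  4 = 4·1
so gcd(25, 21) = 1.
1 divides 15, so solutions exist.
Back-substitute for Bézout coefficients:
  1 = 21 - 5·4
  ... = 25·(-5) + 21·(6)
Scale by 15/1 = 15: (u₀, v₀) = (-75, 90).
General solution: u = -75 + 21t, v = 90 - 25t for integer t.
u ≥ 0: smallest is -75 mod 21 = 9 (at t = 4), with v = -10.

9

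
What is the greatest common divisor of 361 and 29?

gcd(361, 29) = 1  (361 = 12·29 + 13, 29 = 2·13 + 3, 13 = 4·3 + 1, 3 = 3·1).

1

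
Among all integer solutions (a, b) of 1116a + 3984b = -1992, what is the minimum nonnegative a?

166

gcd(3984, 1116):
  3984 = 3·1116 + 636
  1116 = 1·636 + 480
  636 = 1·480 + 156
  480 = 3·156 + 12
  156 = 13·12
so gcd(3984, 1116) = 12.
12 divides -1992, so solutions exist.
Back-substitute for Bézout coefficients:
  12 = 480 - 3·156
  ... = 1116·(25) + 3984·(-7)
Scale by -1992/12 = -166: (a₀, b₀) = (-4150, 1162).
General solution: a = -4150 + 332t, b = 1162 - 93t for integer t.
a ≥ 0: smallest is -4150 mod 332 = 166 (at t = 13), with b = -47.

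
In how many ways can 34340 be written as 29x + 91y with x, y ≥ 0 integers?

gcd(91, 29) = 1.
By Bézout, 29*(22) + 91*(-7) = 1.
One solution: (89, 349).
General: x = 89 + 91t, y = 349 - 29t.
x ≥ 0 ⇒ t ≥ 0; y ≥ 0 ⇒ t ≤ 12. So t ∈ [0, 12]: 13 solutions.

13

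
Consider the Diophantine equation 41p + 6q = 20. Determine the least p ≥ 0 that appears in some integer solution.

4

gcd(41, 6) = 1  (41 = 6*6 + 5, 6 = 1*5 + 1, 5 = 5*1).
1 divides 20, so solutions exist.
Back-substituting, 41*(-1) + 6*(7) = 1.
Scale by 20/1 = 20: (p₀, q₀) = (-20, 140).
General solution: p = -20 + 6t, q = 140 - 41t for integer t.
p ≥ 0: smallest is -20 mod 6 = 4 (at t = 4), with q = -24.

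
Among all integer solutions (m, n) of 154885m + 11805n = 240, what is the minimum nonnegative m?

gcd(154885, 11805) = 5  (154885 = 13×11805 + 1420, 11805 = 8×1420 + 445, 1420 = 3×445 + 85, 445 = 5×85 + 20, 85 = 4×20 + 5, 20 = 4×5).
5 divides 240, so solutions exist.
Back-substituting, 154885×(557) + 11805×(-7308) = 5.
Scale by 240/5 = 48: (m₀, n₀) = (26736, -350784).
General solution: m = 26736 + 2361t, n = -350784 - 30977t for integer t.
m ≥ 0: smallest is 26736 mod 2361 = 765 (at t = -11), with n = -10037.

765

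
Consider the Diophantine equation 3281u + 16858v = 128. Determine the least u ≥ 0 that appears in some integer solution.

gcd(16858, 3281) = 1  (16858 = 5×3281 + 453, 3281 = 7×453 + 110, 453 = 4×110 + 13, 110 = 8×13 + 6, 13 = 2×6 + 1, 6 = 6×1).
1 divides 128, so solutions exist.
Back-substituting, 3281×(-2605) + 16858×(507) = 1.
Scale by 128/1 = 128: (u₀, v₀) = (-333440, 64896).
General solution: u = -333440 + 16858t, v = 64896 - 3281t for integer t.
u ≥ 0: smallest is -333440 mod 16858 = 3720 (at t = 20), with v = -724.

3720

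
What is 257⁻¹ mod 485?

gcd(485, 257) = 1.
By Bézout, 257*(-117) + 485*(62) = 1.
So 257*-117 ≡ 1 (mod 485), and -117 mod 485 = 368.

368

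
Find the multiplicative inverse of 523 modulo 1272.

1075

gcd(1272, 523) = 1  (1272 = 2×523 + 226, 523 = 2×226 + 71, 226 = 3×71 + 13, 71 = 5×13 + 6, 13 = 2×6 + 1, 6 = 6×1).
Back-substituting, 523×(-197) + 1272×(81) = 1.
So 523×-197 ≡ 1 (mod 1272), and -197 mod 1272 = 1075.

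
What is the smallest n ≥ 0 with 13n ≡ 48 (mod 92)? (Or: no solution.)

gcd(92, 13) = 1  (92 = 7·13 + 1, 13 = 13·1).
1 divides 48, so solutions exist.
Back-substituting, 13·(-7) + 92·(1) = 1.
So 13·(-7) ≡ 1 (mod 92); multiply by 48: n ≡ -336 (mod 92).
Smallest nonnegative: n = -336 mod 92 = 32.

32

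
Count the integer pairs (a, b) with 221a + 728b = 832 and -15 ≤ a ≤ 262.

gcd(728, 221) = 13  (728 = 3*221 + 65, 221 = 3*65 + 26, 65 = 2*26 + 13, 26 = 2*13).
Back-substituting, 221*(-23) + 728*(7) = 13.
Scale by 64: particular solution (-1472, 448); reduce a mod 56: (40, -11).
General solution: a = 40 + 56t, b = -11 - 17t for integer t.
-15 ≤ 40 + 56t ≤ 262 gives t ∈ [0, 3], which is 4 values.

4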